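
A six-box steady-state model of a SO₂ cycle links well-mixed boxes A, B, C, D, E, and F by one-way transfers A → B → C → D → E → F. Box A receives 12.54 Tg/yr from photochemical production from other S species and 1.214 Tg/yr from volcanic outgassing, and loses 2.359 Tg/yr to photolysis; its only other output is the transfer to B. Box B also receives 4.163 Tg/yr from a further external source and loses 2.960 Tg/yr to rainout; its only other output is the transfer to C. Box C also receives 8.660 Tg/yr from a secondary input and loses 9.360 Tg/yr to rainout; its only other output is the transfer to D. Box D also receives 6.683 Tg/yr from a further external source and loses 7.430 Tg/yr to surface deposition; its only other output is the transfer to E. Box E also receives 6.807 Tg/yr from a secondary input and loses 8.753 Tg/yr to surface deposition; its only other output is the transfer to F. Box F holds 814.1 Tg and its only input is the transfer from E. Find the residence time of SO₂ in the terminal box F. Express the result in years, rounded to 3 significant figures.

Box A: F(A→B) = (12.54 + 1.214) − 2.359 = 11.395 Tg/yr.
Box B: F(B→C) = (11.395 + 4.163) − 2.960 = 12.598 Tg/yr.
Box C: F(C→D) = (12.598 + 8.660) − 9.360 = 11.898 Tg/yr.
Box D: F(D→E) = (11.898 + 6.683) − 7.430 = 11.151 Tg/yr.
Box E: F(E→F) = (11.151 + 6.807) − 8.753 = 9.2050 Tg/yr.
Box F throughput = its input = 9.2050 Tg/yr; τ = 814.1 / 9.2050 = 88.44 yr.

88.4 yr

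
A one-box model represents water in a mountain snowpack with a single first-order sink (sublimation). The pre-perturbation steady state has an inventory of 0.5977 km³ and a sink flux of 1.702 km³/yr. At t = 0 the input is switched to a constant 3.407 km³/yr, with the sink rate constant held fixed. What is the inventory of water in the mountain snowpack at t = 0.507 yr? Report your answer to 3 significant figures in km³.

1.06 km³

τ = M₀/F₀ = 0.5977/1.702 = 0.3512 yr; rate constant k = 1/τ.
New steady state M_∞ = F₁/k = F₁·τ = 3.407 × 0.3512 = 1.1965 km³.
M(t) = M_∞ + (M₀ − M_∞)·e^(−t/τ); t/τ = 0.507/0.3512 = 1.444, so e^(−t/τ) = 0.2360.
M(t) = 1.1965 − 0.5988 × 0.2360 = 1.0551 km³.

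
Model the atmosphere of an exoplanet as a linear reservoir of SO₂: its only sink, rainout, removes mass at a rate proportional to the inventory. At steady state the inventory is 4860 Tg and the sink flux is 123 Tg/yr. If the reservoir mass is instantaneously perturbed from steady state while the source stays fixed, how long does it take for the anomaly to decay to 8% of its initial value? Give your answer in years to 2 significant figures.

For a linear reservoir the anomaly decays as exp(−t/τ) with τ = M/F = 4860/123 = 39.51 yr.
exp(−t/τ) = 0.08 ⇒ t = −τ ln(0.08) = 39.51 × 2.526 = 99.80 yr.

100 yr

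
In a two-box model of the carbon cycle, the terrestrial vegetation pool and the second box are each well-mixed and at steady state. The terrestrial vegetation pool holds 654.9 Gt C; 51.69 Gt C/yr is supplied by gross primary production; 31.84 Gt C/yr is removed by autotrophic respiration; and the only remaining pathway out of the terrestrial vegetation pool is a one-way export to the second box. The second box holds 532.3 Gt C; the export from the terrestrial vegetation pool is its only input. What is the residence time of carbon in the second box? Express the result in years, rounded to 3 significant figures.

26.8 yr

Balance the terrestrial vegetation pool: ΣF_in = 51.690 Gt C/yr.
Export to the second box = ΣF_in − (31.84) = 19.850 Gt C/yr.
At steady state the output of the second box equals its input, 19.850 Gt C/yr.
τ = M / F = 532.3 / 19.850 = 26.82 yr.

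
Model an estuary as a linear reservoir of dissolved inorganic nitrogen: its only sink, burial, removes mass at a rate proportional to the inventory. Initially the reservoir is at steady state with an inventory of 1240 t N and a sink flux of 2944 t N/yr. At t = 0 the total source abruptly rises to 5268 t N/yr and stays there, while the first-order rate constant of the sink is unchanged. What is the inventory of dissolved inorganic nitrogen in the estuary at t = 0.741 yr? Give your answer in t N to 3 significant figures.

Residence time τ = M₀/F₀ = 0.4212 yr. The eventual steady state is M_∞ = M₀·(F₁/F₀) = 1240 × 5268/2944 = 2218.9 t N.
The anomaly ΔM(t) = M(t) − M_∞ decays as ΔM₀·e^(−t/τ) with ΔM₀ = 1240 − 2218.9 = −978.9 t N.
At t = 0.741 yr, e^(−t/τ) = e^(−1.759) = 0.1722, so ΔM = −168.5 t N and M = 2218.9 − 168.5 = 2050.3 t N.

2050 t N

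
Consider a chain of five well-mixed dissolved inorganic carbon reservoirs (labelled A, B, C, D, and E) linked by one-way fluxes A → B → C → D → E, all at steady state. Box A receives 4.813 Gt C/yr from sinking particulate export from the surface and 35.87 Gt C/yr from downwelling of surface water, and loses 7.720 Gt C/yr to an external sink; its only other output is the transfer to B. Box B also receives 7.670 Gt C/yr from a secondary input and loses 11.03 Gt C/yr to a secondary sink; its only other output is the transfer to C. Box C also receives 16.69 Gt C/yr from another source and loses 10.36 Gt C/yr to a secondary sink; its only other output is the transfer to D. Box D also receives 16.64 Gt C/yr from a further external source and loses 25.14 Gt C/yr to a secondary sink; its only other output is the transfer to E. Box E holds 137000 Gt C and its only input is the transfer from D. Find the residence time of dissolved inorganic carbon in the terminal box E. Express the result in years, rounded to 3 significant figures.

Box A: F(A→B) = (4.813 + 35.87) − 7.720 = 32.963 Gt C/yr.
Box B: F(B→C) = (32.963 + 7.670) − 11.03 = 29.603 Gt C/yr.
Box C: F(C→D) = (29.603 + 16.69) − 10.36 = 35.933 Gt C/yr.
Box D: F(D→E) = (35.933 + 16.64) − 25.14 = 27.433 Gt C/yr.
Box E throughput = its input = 27.433 Gt C/yr; τ = 137000 / 27.433 = 4994 yr.

4990 yr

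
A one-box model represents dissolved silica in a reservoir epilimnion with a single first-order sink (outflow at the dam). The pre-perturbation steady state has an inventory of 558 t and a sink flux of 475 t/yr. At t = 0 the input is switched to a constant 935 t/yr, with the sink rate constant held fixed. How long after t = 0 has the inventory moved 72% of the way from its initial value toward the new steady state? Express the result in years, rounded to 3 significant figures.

1.50 yr

τ = M₀/F₀ = 558/475 = 1.175 yr.
The remaining gap fraction is e^(−t/τ); 72% covered ⇒ e^(−t/τ) = 0.280.
t = −τ ln(0.280) = 1.175 × 1.273 = 1.495 yr.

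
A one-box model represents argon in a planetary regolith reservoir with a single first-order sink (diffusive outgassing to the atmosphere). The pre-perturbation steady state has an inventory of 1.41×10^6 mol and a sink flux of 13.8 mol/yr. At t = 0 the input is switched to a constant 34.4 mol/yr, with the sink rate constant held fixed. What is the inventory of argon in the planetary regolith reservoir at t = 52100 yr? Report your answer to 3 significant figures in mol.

Residence time τ = M₀/F₀ = 102200 yr. The eventual steady state is M_∞ = M₀·(F₁/F₀) = 1.41×10^6 × 34.4/13.8 = 3.5148×10^6 mol.
The anomaly ΔM(t) = M(t) − M_∞ decays as ΔM₀·e^(−t/τ) with ΔM₀ = 1.41×10^6 − 3.5148×10^6 = −2.105×10^6 mol.
At t = 52100 yr, e^(−t/τ) = e^(−0.5099) = 0.6005, so ΔM = −1.264×10^6 mol and M = 3.5148×10^6 − 1.264×10^6 = 2.2508×10^6 mol.

2.25×10^6 mol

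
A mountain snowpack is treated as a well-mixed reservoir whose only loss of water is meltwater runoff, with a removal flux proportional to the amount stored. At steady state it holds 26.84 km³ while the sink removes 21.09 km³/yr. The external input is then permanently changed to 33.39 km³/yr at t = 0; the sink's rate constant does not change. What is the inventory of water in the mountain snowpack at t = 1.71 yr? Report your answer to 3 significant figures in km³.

38.4 km³

τ = M₀/F₀ = 26.84/21.09 = 1.273 yr; rate constant k = 1/τ.
New steady state M_∞ = F₁/k = F₁·τ = 33.39 × 1.273 = 42.493 km³.
M(t) = M_∞ + (M₀ − M_∞)·e^(−t/τ); t/τ = 1.71/1.273 = 1.344, so e^(−t/τ) = 0.2609.
M(t) = 42.493 − 15.65 × 0.2609 = 38.410 km³.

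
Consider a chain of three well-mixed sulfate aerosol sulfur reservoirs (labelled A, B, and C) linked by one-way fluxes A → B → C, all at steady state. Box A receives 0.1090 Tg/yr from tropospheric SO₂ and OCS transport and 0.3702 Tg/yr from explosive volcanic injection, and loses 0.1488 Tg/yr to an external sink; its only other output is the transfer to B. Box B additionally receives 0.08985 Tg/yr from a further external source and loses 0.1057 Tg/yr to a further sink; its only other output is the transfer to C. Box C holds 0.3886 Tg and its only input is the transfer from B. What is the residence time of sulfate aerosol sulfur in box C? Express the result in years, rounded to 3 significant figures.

Box A: F(A→B) = (0.1090 + 0.3702) − 0.1488 = 0.33040 Tg/yr.
Box B: F(B→C) = (0.33040 + 0.08985) − 0.1057 = 0.31455 Tg/yr.
Box C throughput = its input = 0.31455 Tg/yr; τ = 0.3886 / 0.31455 = 1.235 yr.

1.24 yr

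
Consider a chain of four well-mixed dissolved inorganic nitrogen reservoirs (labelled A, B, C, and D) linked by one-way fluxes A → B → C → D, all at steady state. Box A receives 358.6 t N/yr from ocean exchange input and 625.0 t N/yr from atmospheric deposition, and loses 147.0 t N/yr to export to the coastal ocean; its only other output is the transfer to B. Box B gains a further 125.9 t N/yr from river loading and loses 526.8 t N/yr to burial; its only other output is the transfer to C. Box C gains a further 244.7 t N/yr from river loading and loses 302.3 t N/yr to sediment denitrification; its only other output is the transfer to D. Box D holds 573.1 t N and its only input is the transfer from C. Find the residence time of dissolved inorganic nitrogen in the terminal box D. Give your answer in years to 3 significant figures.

Box A: F(A→B) = (358.6 + 625.0) − 147.0 = 836.60 t N/yr.
Box B: F(B→C) = (836.60 + 125.9) − 526.8 = 435.70 t N/yr.
Box C: F(C→D) = (435.70 + 244.7) − 302.3 = 378.10 t N/yr.
Box D throughput = its input = 378.10 t N/yr; τ = 573.1 / 378.10 = 1.516 yr.

1.52 yr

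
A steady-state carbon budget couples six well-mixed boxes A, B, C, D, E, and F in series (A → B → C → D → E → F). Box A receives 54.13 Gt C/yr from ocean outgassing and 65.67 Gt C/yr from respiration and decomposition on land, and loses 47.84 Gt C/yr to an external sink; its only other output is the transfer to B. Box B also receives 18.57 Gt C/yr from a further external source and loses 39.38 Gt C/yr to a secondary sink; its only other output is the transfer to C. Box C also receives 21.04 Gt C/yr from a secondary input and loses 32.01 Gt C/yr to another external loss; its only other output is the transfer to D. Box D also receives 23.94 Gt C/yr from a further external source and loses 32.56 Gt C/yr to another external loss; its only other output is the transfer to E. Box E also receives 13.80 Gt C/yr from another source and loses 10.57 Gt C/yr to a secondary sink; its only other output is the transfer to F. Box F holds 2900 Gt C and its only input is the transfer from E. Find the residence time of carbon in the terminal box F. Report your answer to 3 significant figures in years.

Box A: F(A→B) = (54.13 + 65.67) − 47.84 = 71.960 Gt C/yr.
Box B: F(B→C) = (71.960 + 18.57) − 39.38 = 51.150 Gt C/yr.
Box C: F(C→D) = (51.150 + 21.04) − 32.01 = 40.180 Gt C/yr.
Box D: F(D→E) = (40.180 + 23.94) − 32.56 = 31.560 Gt C/yr.
Box E: F(E→F) = (31.560 + 13.80) − 10.57 = 34.790 Gt C/yr.
Box F throughput = its input = 34.790 Gt C/yr; τ = 2900 / 34.790 = 83.36 yr.

83.4 yr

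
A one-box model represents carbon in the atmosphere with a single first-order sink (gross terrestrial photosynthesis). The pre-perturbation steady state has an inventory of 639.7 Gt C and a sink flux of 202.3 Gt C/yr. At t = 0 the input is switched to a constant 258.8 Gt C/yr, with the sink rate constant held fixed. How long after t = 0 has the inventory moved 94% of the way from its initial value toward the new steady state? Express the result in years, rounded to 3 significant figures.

8.90 yr

τ = M₀/F₀ = 639.7/202.3 = 3.162 yr.
The remaining gap fraction is e^(−t/τ); 94% covered ⇒ e^(−t/τ) = 0.0600.
t = −τ ln(0.0600) = 3.162 × 2.813 = 8.896 yr.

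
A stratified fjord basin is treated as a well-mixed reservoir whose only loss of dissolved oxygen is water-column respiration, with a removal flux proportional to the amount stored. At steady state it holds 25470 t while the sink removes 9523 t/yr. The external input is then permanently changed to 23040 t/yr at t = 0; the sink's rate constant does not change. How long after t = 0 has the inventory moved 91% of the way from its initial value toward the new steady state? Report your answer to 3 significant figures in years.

6.44 yr

τ = M₀/F₀ = 25470/9523 = 2.675 yr.
The remaining gap fraction is e^(−t/τ); 91% covered ⇒ e^(−t/τ) = 0.0900.
t = −τ ln(0.0900) = 2.675 × 2.408 = 6.440 yr.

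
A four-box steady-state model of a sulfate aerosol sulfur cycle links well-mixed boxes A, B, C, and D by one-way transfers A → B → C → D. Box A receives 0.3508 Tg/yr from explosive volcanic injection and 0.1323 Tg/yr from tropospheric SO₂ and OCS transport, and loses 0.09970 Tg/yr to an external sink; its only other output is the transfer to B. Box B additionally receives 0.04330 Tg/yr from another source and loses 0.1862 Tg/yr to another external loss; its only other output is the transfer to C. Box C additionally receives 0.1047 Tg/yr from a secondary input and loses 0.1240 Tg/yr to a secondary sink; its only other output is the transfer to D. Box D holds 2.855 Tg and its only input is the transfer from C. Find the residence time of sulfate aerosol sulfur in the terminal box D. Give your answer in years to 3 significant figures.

Box A: F(A→B) = (0.3508 + 0.1323) − 0.09970 = 0.38340 Tg/yr.
Box B: F(B→C) = (0.38340 + 0.04330) − 0.1862 = 0.24050 Tg/yr.
Box C: F(C→D) = (0.24050 + 0.1047) − 0.1240 = 0.22120 Tg/yr.
Box D throughput = its input = 0.22120 Tg/yr; τ = 2.855 / 0.22120 = 12.91 yr.

12.9 yr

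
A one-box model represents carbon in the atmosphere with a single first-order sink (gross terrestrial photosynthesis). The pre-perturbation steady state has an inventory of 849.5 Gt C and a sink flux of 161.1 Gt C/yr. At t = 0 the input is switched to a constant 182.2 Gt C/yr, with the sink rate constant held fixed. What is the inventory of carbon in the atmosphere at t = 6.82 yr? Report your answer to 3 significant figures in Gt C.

The sink rate constant is k = F₀/M₀ = 161.1/849.5 = 0.1896 yr⁻¹.
Solving dM/dt = F₁ − kM with M(0) = M₀ gives M(t) = F₁/k + (M₀ − F₁/k)·e^(−kt).
F₁/k = 182.2/0.1896 = 960.76 Gt C; kt = 0.1896 × 6.82 = 1.293, e^(−kt) = 0.2743.
M(6.82) = 960.76 + (849.5 − 960.76) × 0.2743 = 960.76 − 30.52 = 930.24 Gt C.

930 Gt C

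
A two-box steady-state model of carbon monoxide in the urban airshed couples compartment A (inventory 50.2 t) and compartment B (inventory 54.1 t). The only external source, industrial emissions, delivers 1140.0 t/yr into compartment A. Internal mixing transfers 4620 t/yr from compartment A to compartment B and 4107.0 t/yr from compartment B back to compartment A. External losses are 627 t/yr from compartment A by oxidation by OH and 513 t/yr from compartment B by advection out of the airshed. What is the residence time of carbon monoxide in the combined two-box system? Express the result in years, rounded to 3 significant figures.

0.0915 yr

Residence time in the combined system uses the total inventory and the total *external* removal — internal exchanges between the two boxes cancel.
M_total = 50.2 + 54.1 = 104.30 t.
ΣF_external_out = 627 + 513 = 1140.0 t/yr.
τ = M_total / ΣF_ext = 104.30 / 1140.0 = 0.09149 yr.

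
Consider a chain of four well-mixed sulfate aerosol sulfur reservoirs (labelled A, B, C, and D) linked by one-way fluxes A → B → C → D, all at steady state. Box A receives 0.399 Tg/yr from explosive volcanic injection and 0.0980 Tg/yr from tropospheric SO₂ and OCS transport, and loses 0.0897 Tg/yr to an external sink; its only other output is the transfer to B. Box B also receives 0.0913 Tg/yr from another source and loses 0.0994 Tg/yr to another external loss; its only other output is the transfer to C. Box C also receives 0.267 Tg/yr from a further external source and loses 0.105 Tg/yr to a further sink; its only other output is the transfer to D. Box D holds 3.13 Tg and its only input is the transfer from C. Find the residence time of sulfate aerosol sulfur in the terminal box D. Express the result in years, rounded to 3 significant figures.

5.58 yr

Box A: F(A→B) = (0.399 + 0.0980) − 0.0897 = 0.40730 Tg/yr.
Box B: F(B→C) = (0.40730 + 0.0913) − 0.0994 = 0.39920 Tg/yr.
Box C: F(C→D) = (0.39920 + 0.267) − 0.105 = 0.56120 Tg/yr.
Box D throughput = its input = 0.56120 Tg/yr; τ = 3.13 / 0.56120 = 5.577 yr.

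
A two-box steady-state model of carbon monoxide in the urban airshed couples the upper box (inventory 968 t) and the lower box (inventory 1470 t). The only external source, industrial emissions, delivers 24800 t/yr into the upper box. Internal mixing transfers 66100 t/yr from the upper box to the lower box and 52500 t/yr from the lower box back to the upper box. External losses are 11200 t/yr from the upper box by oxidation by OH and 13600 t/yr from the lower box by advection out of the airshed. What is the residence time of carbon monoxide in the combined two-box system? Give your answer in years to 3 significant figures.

Treat the two boxes together as one reservoir: the mixing fluxes between them are internal recycling, so τ = ΣM / Σ(external losses).
M_total = 968 + 1470 = 2438.0 t.
ΣF_external_out = 11200 + 13600 = 24800 t/yr.
τ = M_total / ΣF_ext = 2438.0 / 24800 = 0.09831 yr.

0.0983 yr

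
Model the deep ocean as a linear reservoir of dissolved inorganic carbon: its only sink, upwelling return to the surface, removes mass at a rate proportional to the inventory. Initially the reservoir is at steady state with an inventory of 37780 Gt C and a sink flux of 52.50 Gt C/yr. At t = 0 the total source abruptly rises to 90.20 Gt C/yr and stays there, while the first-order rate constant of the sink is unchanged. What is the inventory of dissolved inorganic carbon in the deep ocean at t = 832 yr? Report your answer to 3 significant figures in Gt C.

The sink rate constant is k = F₀/M₀ = 52.50/37780 = 0.001390 yr⁻¹.
Solving dM/dt = F₁ − kM with M(0) = M₀ gives M(t) = F₁/k + (M₀ − F₁/k)·e^(−kt).
F₁/k = 90.20/0.001390 = 64910 Gt C; kt = 0.001390 × 832 = 1.156, e^(−kt) = 0.3147.
M(832) = 64910 + (37780 − 64910) × 0.3147 = 64910 − 8537 = 56372 Gt C.

56400 Gt C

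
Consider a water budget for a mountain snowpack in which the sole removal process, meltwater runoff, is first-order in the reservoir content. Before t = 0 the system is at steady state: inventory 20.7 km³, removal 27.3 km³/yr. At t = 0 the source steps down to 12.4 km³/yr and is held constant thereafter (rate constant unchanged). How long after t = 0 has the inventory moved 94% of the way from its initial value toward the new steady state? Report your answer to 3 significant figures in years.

2.13 yr

τ = M₀/F₀ = 20.7/27.3 = 0.7582 yr.
The remaining gap fraction is e^(−t/τ); 94% covered ⇒ e^(−t/τ) = 0.0600.
t = −τ ln(0.0600) = 0.7582 × 2.813 = 2.133 yr.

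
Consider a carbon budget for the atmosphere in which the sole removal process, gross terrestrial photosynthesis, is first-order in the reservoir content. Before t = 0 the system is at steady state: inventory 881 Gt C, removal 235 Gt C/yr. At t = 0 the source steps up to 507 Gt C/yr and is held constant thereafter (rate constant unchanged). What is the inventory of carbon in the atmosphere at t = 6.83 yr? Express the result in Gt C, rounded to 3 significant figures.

The sink rate constant is k = F₀/M₀ = 235/881 = 0.2667 yr⁻¹.
Solving dM/dt = F₁ − kM with M(0) = M₀ gives M(t) = F₁/k + (M₀ − F₁/k)·e^(−kt).
F₁/k = 507/0.2667 = 1900.7 Gt C; kt = 0.2667 × 6.83 = 1.822, e^(−kt) = 0.1617.
M(6.83) = 1900.7 + (881 − 1900.7) × 0.1617 = 1900.7 − 164.9 = 1735.8 Gt C.

1740 Gt C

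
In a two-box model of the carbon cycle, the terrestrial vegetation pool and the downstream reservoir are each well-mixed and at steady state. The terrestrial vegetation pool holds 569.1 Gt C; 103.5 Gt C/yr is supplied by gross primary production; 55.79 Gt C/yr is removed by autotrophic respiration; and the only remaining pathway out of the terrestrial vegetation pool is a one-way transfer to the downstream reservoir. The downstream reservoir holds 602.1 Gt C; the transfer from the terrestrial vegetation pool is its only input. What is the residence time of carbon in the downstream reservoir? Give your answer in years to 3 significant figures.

Balance the terrestrial vegetation pool: ΣF_in = 103.50 Gt C/yr.
Transfer to the downstream reservoir = ΣF_in − (55.79) = 47.710 Gt C/yr.
At steady state the output of the downstream reservoir equals its input, 47.710 Gt C/yr.
τ = M / F = 602.1 / 47.710 = 12.62 yr.

12.6 yr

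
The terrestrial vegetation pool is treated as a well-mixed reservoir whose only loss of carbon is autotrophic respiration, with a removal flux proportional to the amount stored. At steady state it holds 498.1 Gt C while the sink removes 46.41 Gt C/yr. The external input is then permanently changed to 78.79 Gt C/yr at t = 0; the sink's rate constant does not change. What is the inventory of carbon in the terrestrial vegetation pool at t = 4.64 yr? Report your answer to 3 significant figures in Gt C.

τ = M₀/F₀ = 498.1/46.41 = 10.73 yr; rate constant k = 1/τ.
New steady state M_∞ = F₁/k = F₁·τ = 78.79 × 10.73 = 845.62 Gt C.
M(t) = M_∞ + (M₀ − M_∞)·e^(−t/τ); t/τ = 4.64/10.73 = 0.4323, so e^(−t/τ) = 0.6490.
M(t) = 845.62 − 347.5 × 0.6490 = 620.08 Gt C.

620 Gt C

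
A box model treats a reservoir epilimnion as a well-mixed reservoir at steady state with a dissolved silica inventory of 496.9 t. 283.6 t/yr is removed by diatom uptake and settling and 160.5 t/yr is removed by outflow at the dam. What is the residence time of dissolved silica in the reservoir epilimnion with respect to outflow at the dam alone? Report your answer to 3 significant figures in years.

Residence time with respect to a single sink: τ = M / F_sink.
τ = 496.9 / 160.5 = 3.096 yr.

3.10 yr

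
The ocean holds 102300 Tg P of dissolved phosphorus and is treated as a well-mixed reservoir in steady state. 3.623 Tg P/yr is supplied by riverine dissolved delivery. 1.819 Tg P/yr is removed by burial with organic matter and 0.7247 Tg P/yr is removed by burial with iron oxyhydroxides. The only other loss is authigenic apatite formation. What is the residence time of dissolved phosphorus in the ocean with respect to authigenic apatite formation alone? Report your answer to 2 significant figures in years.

95000 yr

At steady state ΣF_in = ΣF_out.
ΣF_in = 3.6230 Tg P/yr.
Authigenic apatite formation flux = ΣF_in − (1.819 + 0.7247) = 3.6230 − 2.544 = 1.079 Tg P/yr.
τ = M / F = 102300 / 1.079 = 94780 yr.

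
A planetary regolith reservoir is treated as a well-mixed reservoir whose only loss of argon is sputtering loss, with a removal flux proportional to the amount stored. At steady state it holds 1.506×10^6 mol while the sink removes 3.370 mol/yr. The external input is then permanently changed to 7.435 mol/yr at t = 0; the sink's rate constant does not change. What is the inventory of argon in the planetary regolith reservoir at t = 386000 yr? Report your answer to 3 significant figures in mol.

Residence time τ = M₀/F₀ = 446900 yr. The eventual steady state is M_∞ = M₀·(F₁/F₀) = 1.506×10^6 × 7.435/3.370 = 3.3226×10^6 mol.
The anomaly ΔM(t) = M(t) − M_∞ decays as ΔM₀·e^(−t/τ) with ΔM₀ = 1.506×10^6 − 3.3226×10^6 = −1.817×10^6 mol.
At t = 386000 yr, e^(−t/τ) = e^(−0.8638) = 0.4216, so ΔM = −765800 mol and M = 3.3226×10^6 − 765800 = 2.5568×10^6 mol.

2.56×10^6 mol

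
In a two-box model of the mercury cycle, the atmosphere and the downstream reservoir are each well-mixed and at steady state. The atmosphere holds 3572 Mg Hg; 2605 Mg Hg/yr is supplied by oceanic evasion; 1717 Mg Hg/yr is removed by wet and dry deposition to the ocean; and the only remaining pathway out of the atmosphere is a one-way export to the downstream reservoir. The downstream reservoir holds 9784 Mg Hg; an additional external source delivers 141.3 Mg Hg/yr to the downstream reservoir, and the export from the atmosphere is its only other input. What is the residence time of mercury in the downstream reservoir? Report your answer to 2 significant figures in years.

Balance the atmosphere: ΣF_in = 2605.0 Mg Hg/yr.
Export to the downstream reservoir = ΣF_in − (1717) = 888.00 Mg Hg/yr.
Total input to the downstream reservoir = 888.00 + 141.3 = 1029.3 Mg Hg/yr; at steady state this equals its total output.
τ = M / F = 9784 / 1029.3 = 9.505 yr.

9.5 yr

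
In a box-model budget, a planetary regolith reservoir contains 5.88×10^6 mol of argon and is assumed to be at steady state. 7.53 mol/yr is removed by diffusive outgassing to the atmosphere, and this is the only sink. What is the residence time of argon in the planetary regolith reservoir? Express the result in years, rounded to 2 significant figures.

τ = M / F = 5.88×10^6 / 7.53 = 780900 yr.

780000 yr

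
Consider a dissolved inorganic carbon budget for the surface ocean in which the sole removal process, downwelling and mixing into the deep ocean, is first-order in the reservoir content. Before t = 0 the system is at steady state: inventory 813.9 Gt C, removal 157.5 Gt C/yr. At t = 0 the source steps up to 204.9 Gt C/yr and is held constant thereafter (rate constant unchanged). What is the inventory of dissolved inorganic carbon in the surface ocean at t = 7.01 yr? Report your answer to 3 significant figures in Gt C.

996 Gt C

Residence time τ = M₀/F₀ = 5.168 yr. The eventual steady state is M_∞ = M₀·(F₁/F₀) = 813.9 × 204.9/157.5 = 1058.8 Gt C.
The anomaly ΔM(t) = M(t) − M_∞ decays as ΔM₀·e^(−t/τ) with ΔM₀ = 813.9 − 1058.8 = −244.9 Gt C.
At t = 7.01 yr, e^(−t/τ) = e^(−1.357) = 0.2576, so ΔM = −63.09 Gt C and M = 1058.8 − 63.09 = 995.76 Gt C.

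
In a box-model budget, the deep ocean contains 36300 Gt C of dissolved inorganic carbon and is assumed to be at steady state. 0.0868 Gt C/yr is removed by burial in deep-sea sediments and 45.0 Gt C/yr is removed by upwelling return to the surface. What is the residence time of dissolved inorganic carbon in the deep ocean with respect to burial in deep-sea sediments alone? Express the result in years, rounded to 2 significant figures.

420000 yr

Residence time with respect to a single sink: τ = M / F_sink.
τ = 36300 / 0.0868 = 418200 yr.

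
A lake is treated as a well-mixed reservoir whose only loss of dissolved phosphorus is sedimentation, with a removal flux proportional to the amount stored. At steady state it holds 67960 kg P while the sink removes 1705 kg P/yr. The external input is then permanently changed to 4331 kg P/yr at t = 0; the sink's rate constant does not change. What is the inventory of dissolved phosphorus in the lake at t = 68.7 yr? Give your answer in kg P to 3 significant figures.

Residence time τ = M₀/F₀ = 39.86 yr. The eventual steady state is M_∞ = M₀·(F₁/F₀) = 67960 × 4331/1705 = 172630 kg P.
The anomaly ΔM(t) = M(t) − M_∞ decays as ΔM₀·e^(−t/τ) with ΔM₀ = 67960 − 172630 = −104700 kg P.
At t = 68.7 yr, e^(−t/τ) = e^(−1.724) = 0.1784, so ΔM = −18680 kg P and M = 172630 − 18680 = 153950 kg P.

154000 kg P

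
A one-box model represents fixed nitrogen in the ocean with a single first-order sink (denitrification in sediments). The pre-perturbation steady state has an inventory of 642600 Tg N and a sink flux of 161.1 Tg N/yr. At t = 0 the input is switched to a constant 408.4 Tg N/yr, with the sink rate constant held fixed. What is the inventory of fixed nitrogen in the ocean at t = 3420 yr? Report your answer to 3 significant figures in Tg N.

τ = M₀/F₀ = 642600/161.1 = 3989 yr; rate constant k = 1/τ.
New steady state M_∞ = F₁/k = F₁·τ = 408.4 × 3989 = 1.6290×10^6 Tg N.
M(t) = M_∞ + (M₀ − M_∞)·e^(−t/τ); t/τ = 3420/3989 = 0.8574, so e^(−t/τ) = 0.4243.
M(t) = 1.6290×10^6 − 986400 × 0.4243 = 1.2105×10^6 Tg N.

1.21×10^6 Tg N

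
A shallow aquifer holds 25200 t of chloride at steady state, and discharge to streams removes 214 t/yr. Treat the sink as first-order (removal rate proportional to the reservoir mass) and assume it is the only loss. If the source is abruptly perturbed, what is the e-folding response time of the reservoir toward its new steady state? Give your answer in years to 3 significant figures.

For a linear reservoir the response time equals the residence time τ = M/F.
τ = 25200 / 214 = 117.8 yr.

118 yr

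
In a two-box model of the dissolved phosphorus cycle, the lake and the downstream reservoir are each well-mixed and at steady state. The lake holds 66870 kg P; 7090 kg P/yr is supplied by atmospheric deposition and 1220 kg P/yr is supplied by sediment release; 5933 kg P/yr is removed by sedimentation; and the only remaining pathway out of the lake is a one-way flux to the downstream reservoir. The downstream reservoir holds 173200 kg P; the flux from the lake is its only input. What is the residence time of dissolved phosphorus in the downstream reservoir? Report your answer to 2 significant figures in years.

73 yr

Balance the lake: ΣF_in = 7090 + 1220 = 8310.0 kg P/yr.
Flux to the downstream reservoir = ΣF_in − (5933) = 2377.0 kg P/yr.
At steady state the output of the downstream reservoir equals its input, 2377.0 kg P/yr.
τ = M / F = 173200 / 2377.0 = 72.86 yr.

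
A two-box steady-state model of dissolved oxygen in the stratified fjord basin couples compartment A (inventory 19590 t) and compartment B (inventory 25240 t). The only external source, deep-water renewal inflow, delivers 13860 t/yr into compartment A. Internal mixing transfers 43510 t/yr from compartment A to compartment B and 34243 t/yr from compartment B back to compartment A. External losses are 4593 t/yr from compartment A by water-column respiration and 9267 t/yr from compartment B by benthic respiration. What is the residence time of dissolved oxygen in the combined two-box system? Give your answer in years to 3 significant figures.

3.23 yr

Treat the two boxes together as one reservoir: the mixing fluxes between them are internal recycling, so τ = ΣM / Σ(external losses).
M_total = 19590 + 25240 = 44830 t.
ΣF_external_out = 4593 + 9267 = 13860 t/yr.
τ = M_total / ΣF_ext = 44830 / 13860 = 3.234 yr.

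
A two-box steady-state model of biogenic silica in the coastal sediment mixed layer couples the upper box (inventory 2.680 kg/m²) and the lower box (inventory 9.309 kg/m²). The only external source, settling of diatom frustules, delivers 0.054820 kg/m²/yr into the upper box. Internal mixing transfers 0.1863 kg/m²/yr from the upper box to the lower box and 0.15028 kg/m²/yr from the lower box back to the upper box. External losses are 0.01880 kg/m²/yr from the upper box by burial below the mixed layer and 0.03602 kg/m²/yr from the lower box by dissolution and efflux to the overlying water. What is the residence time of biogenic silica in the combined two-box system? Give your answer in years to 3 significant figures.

Treat the two boxes together as one reservoir: the mixing fluxes between them are internal recycling, so τ = ΣM / Σ(external losses).
M_total = 2.680 + 9.309 = 11.989 kg/m².
ΣF_external_out = 0.01880 + 0.03602 = 0.054820 kg/m²/yr.
τ = M_total / ΣF_ext = 11.989 / 0.054820 = 218.7 yr.

219 yr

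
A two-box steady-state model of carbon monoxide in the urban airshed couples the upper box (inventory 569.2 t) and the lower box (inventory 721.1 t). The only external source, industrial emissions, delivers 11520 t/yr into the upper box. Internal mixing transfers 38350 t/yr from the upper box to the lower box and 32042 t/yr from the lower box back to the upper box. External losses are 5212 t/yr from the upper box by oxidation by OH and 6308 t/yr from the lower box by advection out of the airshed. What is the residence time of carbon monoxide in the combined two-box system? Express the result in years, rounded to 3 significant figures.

0.112 yr

Treat the two boxes together as one reservoir: the mixing fluxes between them are internal recycling, so τ = ΣM / Σ(external losses).
M_total = 569.2 + 721.1 = 1290.3 t.
ΣF_external_out = 5212 + 6308 = 11520 t/yr.
τ = M_total / ΣF_ext = 1290.3 / 11520 = 0.1120 yr.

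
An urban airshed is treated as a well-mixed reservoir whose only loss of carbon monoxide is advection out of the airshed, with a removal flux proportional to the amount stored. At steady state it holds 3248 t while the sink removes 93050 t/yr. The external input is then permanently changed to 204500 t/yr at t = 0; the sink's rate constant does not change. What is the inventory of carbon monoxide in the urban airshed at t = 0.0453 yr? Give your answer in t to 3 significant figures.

The sink rate constant is k = F₀/M₀ = 93050/3248 = 28.65 yr⁻¹.
Solving dM/dt = F₁ − kM with M(0) = M₀ gives M(t) = F₁/k + (M₀ − F₁/k)·e^(−kt).
F₁/k = 204500/28.65 = 7138.3 t; kt = 28.65 × 0.0453 = 1.298, e^(−kt) = 0.2731.
M(0.0453) = 7138.3 + (3248 − 7138.3) × 0.2731 = 7138.3 − 1063 = 6075.7 t.

6080 t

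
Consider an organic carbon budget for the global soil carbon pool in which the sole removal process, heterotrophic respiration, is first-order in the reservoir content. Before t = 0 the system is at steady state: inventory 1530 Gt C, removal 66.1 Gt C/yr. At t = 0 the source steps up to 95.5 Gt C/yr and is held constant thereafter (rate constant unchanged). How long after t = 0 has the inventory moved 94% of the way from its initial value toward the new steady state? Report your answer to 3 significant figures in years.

65.1 yr

τ = M₀/F₀ = 1530/66.1 = 23.15 yr.
The remaining gap fraction is e^(−t/τ); 94% covered ⇒ e^(−t/τ) = 0.0600.
t = −τ ln(0.0600) = 23.15 × 2.813 = 65.12 yr.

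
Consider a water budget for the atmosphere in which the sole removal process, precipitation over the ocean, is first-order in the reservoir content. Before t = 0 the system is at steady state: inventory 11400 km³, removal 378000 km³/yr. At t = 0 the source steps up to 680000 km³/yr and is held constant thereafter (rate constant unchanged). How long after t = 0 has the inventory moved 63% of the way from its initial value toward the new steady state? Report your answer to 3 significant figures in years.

0.0300 yr

τ = M₀/F₀ = 11400/378000 = 0.03016 yr.
The remaining gap fraction is e^(−t/τ); 63% covered ⇒ e^(−t/τ) = 0.370.
t = −τ ln(0.370) = 0.03016 × 0.9943 = 0.02999 yr.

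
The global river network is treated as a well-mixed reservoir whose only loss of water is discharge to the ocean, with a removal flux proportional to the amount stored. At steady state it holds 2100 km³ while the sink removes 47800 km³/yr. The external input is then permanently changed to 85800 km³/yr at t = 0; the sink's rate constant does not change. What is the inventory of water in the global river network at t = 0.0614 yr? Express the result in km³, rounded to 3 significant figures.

3360 km³

τ = M₀/F₀ = 2100/47800 = 0.04393 yr; rate constant k = 1/τ.
New steady state M_∞ = F₁/k = F₁·τ = 85800 × 0.04393 = 3769.5 km³.
M(t) = M_∞ + (M₀ − M_∞)·e^(−t/τ); t/τ = 0.0614/0.04393 = 1.398, so e^(−t/τ) = 0.2472.
M(t) = 3769.5 − 1669 × 0.2472 = 3356.8 km³.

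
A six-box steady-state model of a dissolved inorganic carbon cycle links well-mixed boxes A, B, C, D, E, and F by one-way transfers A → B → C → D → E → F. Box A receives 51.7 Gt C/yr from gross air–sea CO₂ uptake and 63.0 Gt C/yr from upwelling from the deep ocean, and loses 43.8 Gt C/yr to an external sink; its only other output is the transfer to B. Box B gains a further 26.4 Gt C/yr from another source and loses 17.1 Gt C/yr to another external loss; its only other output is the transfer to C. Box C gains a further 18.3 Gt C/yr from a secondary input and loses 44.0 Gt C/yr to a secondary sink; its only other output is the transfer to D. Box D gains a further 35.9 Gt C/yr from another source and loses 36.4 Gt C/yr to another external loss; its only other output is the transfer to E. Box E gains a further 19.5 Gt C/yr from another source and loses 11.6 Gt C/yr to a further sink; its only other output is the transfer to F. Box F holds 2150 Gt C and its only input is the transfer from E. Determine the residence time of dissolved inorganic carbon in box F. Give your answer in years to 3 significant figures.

34.7 yr

Box A: F(A→B) = (51.7 + 63.0) − 43.8 = 70.900 Gt C/yr.
Box B: F(B→C) = (70.900 + 26.4) − 17.1 = 80.200 Gt C/yr.
Box C: F(C→D) = (80.200 + 18.3) − 44.0 = 54.500 Gt C/yr.
Box D: F(D→E) = (54.500 + 35.9) − 36.4 = 54.000 Gt C/yr.
Box E: F(E→F) = (54.000 + 19.5) − 11.6 = 61.900 Gt C/yr.
Box F throughput = its input = 61.900 Gt C/yr; τ = 2150 / 61.900 = 34.73 yr.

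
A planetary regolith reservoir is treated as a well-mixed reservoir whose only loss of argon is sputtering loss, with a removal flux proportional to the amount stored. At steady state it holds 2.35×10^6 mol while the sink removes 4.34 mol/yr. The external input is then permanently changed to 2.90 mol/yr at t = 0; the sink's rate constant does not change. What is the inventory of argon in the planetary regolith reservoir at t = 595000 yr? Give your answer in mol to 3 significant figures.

1.83×10^6 mol

Residence time τ = M₀/F₀ = 541500 yr. The eventual steady state is M_∞ = M₀·(F₁/F₀) = 2.35×10^6 × 2.90/4.34 = 1.5703×10^6 mol.
The anomaly ΔM(t) = M(t) − M_∞ decays as ΔM₀·e^(−t/τ) with ΔM₀ = 2.35×10^6 − 1.5703×10^6 = 779700 mol.
At t = 595000 yr, e^(−t/τ) = e^(−1.099) = 0.3333, so ΔM = 259800 mol and M = 1.5703×10^6 + 259800 = 1.8301×10^6 mol.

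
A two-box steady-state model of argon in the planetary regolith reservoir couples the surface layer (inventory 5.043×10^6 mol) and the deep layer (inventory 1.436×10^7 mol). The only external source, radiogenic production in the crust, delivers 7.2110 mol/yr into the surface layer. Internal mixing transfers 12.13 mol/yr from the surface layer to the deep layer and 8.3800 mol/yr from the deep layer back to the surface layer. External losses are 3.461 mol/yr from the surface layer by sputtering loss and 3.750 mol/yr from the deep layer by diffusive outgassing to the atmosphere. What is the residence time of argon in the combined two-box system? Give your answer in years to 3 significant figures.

2.69×10^6 yr

Residence time in the combined system uses the total inventory and the total *external* removal — internal exchanges between the two boxes cancel.
M_total = 5.043×10^6 + 1.436×10^7 = 1.9403×10^7 mol.
ΣF_external_out = 3.461 + 3.750 = 7.2110 mol/yr.
τ = M_total / ΣF_ext = 1.9403×10^7 / 7.2110 = 2.691×10^6 yr.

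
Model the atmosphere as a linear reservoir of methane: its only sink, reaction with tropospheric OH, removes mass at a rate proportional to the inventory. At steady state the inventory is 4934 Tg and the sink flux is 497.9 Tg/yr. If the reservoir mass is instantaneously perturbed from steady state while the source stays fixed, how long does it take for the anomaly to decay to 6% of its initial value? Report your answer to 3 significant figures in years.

27.9 yr

For a linear reservoir the anomaly decays as exp(−t/τ) with τ = M/F = 4934/497.9 = 9.910 yr.
exp(−t/τ) = 0.06 ⇒ t = −τ ln(0.06) = 9.910 × 2.813 = 27.88 yr.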